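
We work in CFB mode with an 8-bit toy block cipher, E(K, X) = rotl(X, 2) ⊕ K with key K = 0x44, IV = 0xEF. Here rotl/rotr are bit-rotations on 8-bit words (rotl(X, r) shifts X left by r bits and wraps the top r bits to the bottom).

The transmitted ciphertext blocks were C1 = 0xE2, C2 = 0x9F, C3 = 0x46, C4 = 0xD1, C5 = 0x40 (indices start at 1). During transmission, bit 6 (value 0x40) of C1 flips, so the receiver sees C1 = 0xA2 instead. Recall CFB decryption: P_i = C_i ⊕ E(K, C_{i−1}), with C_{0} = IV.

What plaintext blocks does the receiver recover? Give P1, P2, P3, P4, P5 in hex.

P1 = 0x59, P2 = 0x51, P3 = 0x7C, P4 = 0x8C, P5 = 0x43

Only C1 changed, to 0xA2. In CFB, a change in C_i flips the same bit in P_i and garbles P_{i+1}. Decrypting the received ciphertext:
P1: E(K, 0xEF) = 0xFB; 0xA2 ⊕ 0xFB = 0x59.
P2: E(K, 0xA2) = 0xCE; 0x9F ⊕ 0xCE = 0x51.
P3: E(K, 0x9F) = 0x3A; 0x46 ⊕ 0x3A = 0x7C.
P4: E(K, 0x46) = 0x5D; 0xD1 ⊕ 0x5D = 0x8C.
P5: E(K, 0xD1) = 0x03; 0x40 ⊕ 0x03 = 0x43.
Blocks that differ from the original plaintext: P1, P2.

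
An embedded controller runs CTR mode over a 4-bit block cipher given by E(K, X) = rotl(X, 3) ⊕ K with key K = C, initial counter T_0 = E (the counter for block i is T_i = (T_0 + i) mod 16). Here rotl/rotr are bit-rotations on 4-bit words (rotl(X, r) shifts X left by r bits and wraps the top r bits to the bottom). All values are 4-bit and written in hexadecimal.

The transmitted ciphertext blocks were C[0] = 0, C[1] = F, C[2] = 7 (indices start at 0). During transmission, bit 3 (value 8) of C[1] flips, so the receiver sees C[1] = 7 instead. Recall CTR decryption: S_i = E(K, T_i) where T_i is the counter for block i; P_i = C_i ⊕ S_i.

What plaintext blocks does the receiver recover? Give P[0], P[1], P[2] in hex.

P[0] = B, P[1] = 4, P[2] = B

Only C[1] changed, to 7. In CTR, a change in C_i flips the same bit in P_i only; the keystream is unaffected. Decrypting the received ciphertext:
P[0]: T = E, S = E(K, T) = B; 0 ⊕ B = B.
P[1]: T = F, S = E(K, T) = 3; 7 ⊕ 3 = 4.
P[2]: T = 0, S = E(K, T) = C; 7 ⊕ C = B.
Blocks that differ from the original plaintext: P[1].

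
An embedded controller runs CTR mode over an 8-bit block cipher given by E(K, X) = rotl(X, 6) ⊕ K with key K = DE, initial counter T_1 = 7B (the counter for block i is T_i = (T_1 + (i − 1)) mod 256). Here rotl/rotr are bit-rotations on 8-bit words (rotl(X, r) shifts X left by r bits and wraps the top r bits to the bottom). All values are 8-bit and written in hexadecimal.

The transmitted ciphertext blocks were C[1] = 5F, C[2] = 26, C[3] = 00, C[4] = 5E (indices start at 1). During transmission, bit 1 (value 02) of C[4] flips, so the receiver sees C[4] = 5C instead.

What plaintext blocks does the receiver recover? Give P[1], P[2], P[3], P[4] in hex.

CTR decryption: S_i = E(K, T_i) where T_i is the counter for block i; P_i = C_i ⊕ S_i.
Only C[4] changed, to 5C. In CTR, a change in C_i flips the same bit in P_i only; the keystream is unaffected. Decrypting the received ciphertext:
P[1]: T = 7B, S = E(K, T) = 00; 5F ⊕ 00 = 5F.
P[2]: T = 7C, S = E(K, T) = C1; 26 ⊕ C1 = E7.
P[3]: T = 7D, S = E(K, T) = 81; 00 ⊕ 81 = 81.
P[4]: T = 7E, S = E(K, T) = 41; 5C ⊕ 41 = 1D.
Blocks that differ from the original plaintext: P[4].

P[1] = 5F, P[2] = E7, P[3] = 81, P[4] = 1D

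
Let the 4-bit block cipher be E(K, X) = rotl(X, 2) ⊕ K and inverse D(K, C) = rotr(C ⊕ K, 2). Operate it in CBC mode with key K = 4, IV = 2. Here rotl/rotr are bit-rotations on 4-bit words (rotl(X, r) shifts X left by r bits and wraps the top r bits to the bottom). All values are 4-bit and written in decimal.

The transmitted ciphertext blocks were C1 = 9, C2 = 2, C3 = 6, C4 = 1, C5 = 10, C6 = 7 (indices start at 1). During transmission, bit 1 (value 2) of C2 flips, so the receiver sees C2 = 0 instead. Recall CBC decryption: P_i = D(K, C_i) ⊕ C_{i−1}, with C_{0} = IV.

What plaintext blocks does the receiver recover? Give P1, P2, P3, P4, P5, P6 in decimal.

P1 = 5, P2 = 8, P3 = 8, P4 = 3, P5 = 10, P6 = 6

Only C2 changed, to 0. In CBC, a change in C_i garbles P_i and flips the same bit in P_{i+1}. Decrypting the received ciphertext:
P1: D(K, 9) = 7; 7 ⊕ 2 = 5.
P2: D(K, 0) = 1; 1 ⊕ 9 = 8.
P3: D(K, 6) = 8; 8 ⊕ 0 = 8.
P4: D(K, 1) = 5; 5 ⊕ 6 = 3.
P5: D(K, 10) = 11; 11 ⊕ 1 = 10.
P6: D(K, 7) = 12; 12 ⊕ 10 = 6.
Blocks that differ from the original plaintext: P2, P3.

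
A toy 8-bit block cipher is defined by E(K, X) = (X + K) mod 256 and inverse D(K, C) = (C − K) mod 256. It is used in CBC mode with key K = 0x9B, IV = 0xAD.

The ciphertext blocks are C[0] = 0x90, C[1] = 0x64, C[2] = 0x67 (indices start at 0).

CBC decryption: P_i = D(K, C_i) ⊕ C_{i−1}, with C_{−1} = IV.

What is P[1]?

P[1] = 0x59

P[1]: D(K, 0x64) = 0xC9; 0xC9 ⊕ 0x90 = 0x59.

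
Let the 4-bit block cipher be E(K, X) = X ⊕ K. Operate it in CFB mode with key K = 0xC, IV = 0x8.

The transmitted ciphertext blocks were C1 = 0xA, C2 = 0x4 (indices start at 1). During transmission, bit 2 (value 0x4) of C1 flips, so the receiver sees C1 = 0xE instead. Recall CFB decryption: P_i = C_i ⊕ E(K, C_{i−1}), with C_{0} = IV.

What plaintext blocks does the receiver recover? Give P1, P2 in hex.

P1 = 0xA, P2 = 0x6

Only C1 changed, to 0xE. In CFB, a change in C_i flips the same bit in P_i and garbles P_{i+1}. Decrypting the received ciphertext:
P1: E(K, 0x8) = 0x4; 0xE ⊕ 0x4 = 0xA.
P2: E(K, 0xE) = 0x2; 0x4 ⊕ 0x2 = 0x6.
Blocks that differ from the original plaintext: P1, P2.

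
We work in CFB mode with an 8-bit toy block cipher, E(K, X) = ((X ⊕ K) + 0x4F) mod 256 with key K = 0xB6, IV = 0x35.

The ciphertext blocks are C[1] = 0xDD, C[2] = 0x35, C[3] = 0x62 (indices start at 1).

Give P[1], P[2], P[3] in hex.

P[1] = 0x0F, P[2] = 0x8F, P[3] = 0xB0

CFB decryption: P_i = C_i ⊕ E(K, C_{i−1}), with C_{0} = IV.
P[1]: E(K, 0x35) = 0xD2; 0xDD ⊕ 0xD2 = 0x0F.
P[2]: E(K, 0xDD) = 0xBA; 0x35 ⊕ 0xBA = 0x8F.
P[3]: E(K, 0x35) = 0xD2; 0x62 ⊕ 0xD2 = 0xB0.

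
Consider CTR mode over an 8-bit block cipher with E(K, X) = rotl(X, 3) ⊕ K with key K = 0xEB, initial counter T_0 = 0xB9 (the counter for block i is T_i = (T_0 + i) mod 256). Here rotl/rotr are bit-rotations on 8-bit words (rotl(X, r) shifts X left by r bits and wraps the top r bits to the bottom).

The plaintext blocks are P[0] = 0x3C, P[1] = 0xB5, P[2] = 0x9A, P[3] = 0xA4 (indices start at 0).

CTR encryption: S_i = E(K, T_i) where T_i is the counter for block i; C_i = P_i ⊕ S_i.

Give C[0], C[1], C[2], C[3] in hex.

C[0]: T = 0xB9, S = E(K, T) = 0x26; 0x3C ⊕ 0x26 = 0x1A.
C[1]: T = 0xBA, S = E(K, T) = 0x3E; 0xB5 ⊕ 0x3E = 0x8B.
C[2]: T = 0xBB, S = E(K, T) = 0x36; 0x9A ⊕ 0x36 = 0xAC.
C[3]: T = 0xBC, S = E(K, T) = 0x0E; 0xA4 ⊕ 0x0E = 0xAA.

C[0] = 0x1A, C[1] = 0x8B, C[2] = 0xAC, C[3] = 0xAA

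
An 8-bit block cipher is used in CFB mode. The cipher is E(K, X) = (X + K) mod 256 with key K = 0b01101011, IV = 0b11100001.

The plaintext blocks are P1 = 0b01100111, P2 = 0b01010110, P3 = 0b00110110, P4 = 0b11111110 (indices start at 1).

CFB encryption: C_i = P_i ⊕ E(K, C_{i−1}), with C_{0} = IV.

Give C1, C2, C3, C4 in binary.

C1: E(K, 0b11100001) = 0b01001100; 0b01100111 ⊕ 0b01001100 = 0b00101011.
C2: E(K, 0b00101011) = 0b10010110; 0b01010110 ⊕ 0b10010110 = 0b11000000.
C3: E(K, 0b11000000) = 0b00101011; 0b00110110 ⊕ 0b00101011 = 0b00011101.
C4: E(K, 0b00011101) = 0b10001000; 0b11111110 ⊕ 0b10001000 = 0b01110110.

C1 = 0b00101011, C2 = 0b11000000, C3 = 0b00011101, C4 = 0b01110110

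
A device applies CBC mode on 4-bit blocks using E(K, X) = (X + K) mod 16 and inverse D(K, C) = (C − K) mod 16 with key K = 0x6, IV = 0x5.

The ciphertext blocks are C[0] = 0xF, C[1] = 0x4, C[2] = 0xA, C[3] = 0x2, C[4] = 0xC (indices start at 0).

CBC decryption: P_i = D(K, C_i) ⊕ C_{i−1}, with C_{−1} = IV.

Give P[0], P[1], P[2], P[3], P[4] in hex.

P[0] = 0xC, P[1] = 0x1, P[2] = 0x0, P[3] = 0x6, P[4] = 0x4

P[0]: D(K, 0xF) = 0x9; 0x9 ⊕ 0x5 = 0xC.
P[1]: D(K, 0x4) = 0xE; 0xE ⊕ 0xF = 0x1.
P[2]: D(K, 0xA) = 0x4; 0x4 ⊕ 0x4 = 0x0.
P[3]: D(K, 0x2) = 0xC; 0xC ⊕ 0xA = 0x6.
P[4]: D(K, 0xC) = 0x6; 0x6 ⊕ 0x2 = 0x4.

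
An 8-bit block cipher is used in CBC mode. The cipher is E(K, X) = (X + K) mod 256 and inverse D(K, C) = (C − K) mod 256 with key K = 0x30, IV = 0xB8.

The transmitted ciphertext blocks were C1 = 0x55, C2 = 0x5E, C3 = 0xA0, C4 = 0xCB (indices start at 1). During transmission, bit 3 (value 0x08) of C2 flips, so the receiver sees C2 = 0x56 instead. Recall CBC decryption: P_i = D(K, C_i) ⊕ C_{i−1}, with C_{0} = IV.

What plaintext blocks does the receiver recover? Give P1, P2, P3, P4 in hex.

P1 = 0x9D, P2 = 0x73, P3 = 0x26, P4 = 0x3B

Only C2 changed, to 0x56. In CBC, a change in C_i garbles P_i and flips the same bit in P_{i+1}. Decrypting the received ciphertext:
P1: D(K, 0x55) = 0x25; 0x25 ⊕ 0xB8 = 0x9D.
P2: D(K, 0x56) = 0x26; 0x26 ⊕ 0x55 = 0x73.
P3: D(K, 0xA0) = 0x70; 0x70 ⊕ 0x56 = 0x26.
P4: D(K, 0xCB) = 0x9B; 0x9B ⊕ 0xA0 = 0x3B.
Blocks that differ from the original plaintext: P2, P3.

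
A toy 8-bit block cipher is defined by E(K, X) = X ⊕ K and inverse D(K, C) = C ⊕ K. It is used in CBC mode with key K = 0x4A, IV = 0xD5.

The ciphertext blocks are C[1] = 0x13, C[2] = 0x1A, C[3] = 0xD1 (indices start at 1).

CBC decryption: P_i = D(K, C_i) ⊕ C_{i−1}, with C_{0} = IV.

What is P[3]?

P[3] = 0x81

P[3]: D(K, 0xD1) = 0x9B; 0x9B ⊕ 0x1A = 0x81.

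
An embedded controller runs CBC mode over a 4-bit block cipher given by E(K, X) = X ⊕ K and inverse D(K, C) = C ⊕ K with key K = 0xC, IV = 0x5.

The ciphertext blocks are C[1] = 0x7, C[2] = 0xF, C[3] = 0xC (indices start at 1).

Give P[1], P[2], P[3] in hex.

P[1] = 0xE, P[2] = 0x4, P[3] = 0xF

CBC decryption: P_i = D(K, C_i) ⊕ C_{i−1}, with C_{0} = IV.
P[1]: D(K, 0x7) = 0xB; 0xB ⊕ 0x5 = 0xE.
P[2]: D(K, 0xF) = 0x3; 0x3 ⊕ 0x7 = 0x4.
P[3]: D(K, 0xC) = 0x0; 0x0 ⊕ 0xF = 0xF.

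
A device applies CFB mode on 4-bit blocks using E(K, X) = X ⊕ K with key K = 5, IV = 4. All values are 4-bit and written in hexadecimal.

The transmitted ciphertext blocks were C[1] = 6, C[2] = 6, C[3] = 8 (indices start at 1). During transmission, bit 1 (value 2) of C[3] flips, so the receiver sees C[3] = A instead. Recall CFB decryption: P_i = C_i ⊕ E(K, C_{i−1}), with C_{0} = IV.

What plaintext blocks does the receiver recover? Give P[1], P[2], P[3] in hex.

P[1] = 7, P[2] = 5, P[3] = 9

Only C[3] changed, to A. In CFB, a change in C_i flips the same bit in P_i and garbles P_{i+1}. Decrypting the received ciphertext:
P[1]: E(K, 4) = 1; 6 ⊕ 1 = 7.
P[2]: E(K, 6) = 3; 6 ⊕ 3 = 5.
P[3]: E(K, 6) = 3; A ⊕ 3 = 9.
Blocks that differ from the original plaintext: P[3].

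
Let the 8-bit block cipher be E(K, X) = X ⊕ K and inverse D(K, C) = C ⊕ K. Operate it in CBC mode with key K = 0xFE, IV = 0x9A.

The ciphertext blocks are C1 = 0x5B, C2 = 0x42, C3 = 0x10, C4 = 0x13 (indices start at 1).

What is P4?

CBC decryption: P_i = D(K, C_i) ⊕ C_{i−1}, with C_{0} = IV.
P4: D(K, 0x13) = 0xED; 0xED ⊕ 0x10 = 0xFD.

P4 = 0xFD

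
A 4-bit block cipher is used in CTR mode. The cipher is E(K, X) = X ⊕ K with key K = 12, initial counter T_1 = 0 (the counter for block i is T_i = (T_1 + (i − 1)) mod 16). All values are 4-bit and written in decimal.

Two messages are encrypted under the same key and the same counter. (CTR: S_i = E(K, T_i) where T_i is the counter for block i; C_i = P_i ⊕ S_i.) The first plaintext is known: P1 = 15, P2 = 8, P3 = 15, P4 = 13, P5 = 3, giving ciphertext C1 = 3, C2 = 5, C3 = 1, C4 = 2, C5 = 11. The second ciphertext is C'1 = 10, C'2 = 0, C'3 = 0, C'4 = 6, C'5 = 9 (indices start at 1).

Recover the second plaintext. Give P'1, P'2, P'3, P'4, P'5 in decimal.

In CTR with a reused counter, both messages share the same keystream S_i, so C_i ⊕ C'_i = P_i ⊕ P'_i and thus P'_i = P_i ⊕ C_i ⊕ C'_i.
P'1: 15 ⊕ 3 ⊕ 10 = 6.
P'2: 8 ⊕ 5 ⊕ 0 = 13.
P'3: 15 ⊕ 1 ⊕ 0 = 14.
P'4: 13 ⊕ 2 ⊕ 6 = 9.
P'5: 3 ⊕ 11 ⊕ 9 = 1.

P'1 = 6, P'2 = 13, P'3 = 14, P'4 = 9, P'5 = 1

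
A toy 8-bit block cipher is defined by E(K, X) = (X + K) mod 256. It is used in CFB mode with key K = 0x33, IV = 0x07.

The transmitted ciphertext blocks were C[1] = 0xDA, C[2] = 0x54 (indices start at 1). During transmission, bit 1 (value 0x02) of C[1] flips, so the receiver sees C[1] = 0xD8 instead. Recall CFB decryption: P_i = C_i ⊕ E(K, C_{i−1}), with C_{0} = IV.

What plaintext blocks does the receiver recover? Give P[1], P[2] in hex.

P[1] = 0xE2, P[2] = 0x5F

Only C[1] changed, to 0xD8. In CFB, a change in C_i flips the same bit in P_i and garbles P_{i+1}. Decrypting the received ciphertext:
P[1]: E(K, 0x07) = 0x3A; 0xD8 ⊕ 0x3A = 0xE2.
P[2]: E(K, 0xD8) = 0x0B; 0x54 ⊕ 0x0B = 0x5F.
Blocks that differ from the original plaintext: P[1], P[2].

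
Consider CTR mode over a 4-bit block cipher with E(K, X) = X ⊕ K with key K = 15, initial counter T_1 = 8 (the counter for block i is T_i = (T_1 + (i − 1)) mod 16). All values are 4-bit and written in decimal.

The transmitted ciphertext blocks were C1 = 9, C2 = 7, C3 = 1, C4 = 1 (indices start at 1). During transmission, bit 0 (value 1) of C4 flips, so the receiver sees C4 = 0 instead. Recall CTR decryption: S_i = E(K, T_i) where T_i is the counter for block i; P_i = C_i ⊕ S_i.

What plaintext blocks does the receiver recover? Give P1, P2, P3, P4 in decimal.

P1 = 14, P2 = 1, P3 = 4, P4 = 4

Only C4 changed, to 0. In CTR, a change in C_i flips the same bit in P_i only; the keystream is unaffected. Decrypting the received ciphertext:
P1: T = 8, S = E(K, T) = 7; 9 ⊕ 7 = 14.
P2: T = 9, S = E(K, T) = 6; 7 ⊕ 6 = 1.
P3: T = 10, S = E(K, T) = 5; 1 ⊕ 5 = 4.
P4: T = 11, S = E(K, T) = 4; 0 ⊕ 4 = 4.
Blocks that differ from the original plaintext: P4.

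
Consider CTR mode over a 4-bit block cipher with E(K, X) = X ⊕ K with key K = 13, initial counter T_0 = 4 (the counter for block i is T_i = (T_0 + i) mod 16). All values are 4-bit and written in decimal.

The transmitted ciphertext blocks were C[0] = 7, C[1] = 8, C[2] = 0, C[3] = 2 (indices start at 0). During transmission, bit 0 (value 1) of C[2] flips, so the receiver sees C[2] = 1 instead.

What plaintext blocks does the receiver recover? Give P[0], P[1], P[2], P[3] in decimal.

CTR decryption: S_i = E(K, T_i) where T_i is the counter for block i; P_i = C_i ⊕ S_i.
Only C[2] changed, to 1. In CTR, a change in C_i flips the same bit in P_i only; the keystream is unaffected. Decrypting the received ciphertext:
P[0]: T = 4, S = E(K, T) = 9; 7 ⊕ 9 = 14.
P[1]: T = 5, S = E(K, T) = 8; 8 ⊕ 8 = 0.
P[2]: T = 6, S = E(K, T) = 11; 1 ⊕ 11 = 10.
P[3]: T = 7, S = E(K, T) = 10; 2 ⊕ 10 = 8.
Blocks that differ from the original plaintext: P[2].

P[0] = 14, P[1] = 0, P[2] = 10, P[3] = 8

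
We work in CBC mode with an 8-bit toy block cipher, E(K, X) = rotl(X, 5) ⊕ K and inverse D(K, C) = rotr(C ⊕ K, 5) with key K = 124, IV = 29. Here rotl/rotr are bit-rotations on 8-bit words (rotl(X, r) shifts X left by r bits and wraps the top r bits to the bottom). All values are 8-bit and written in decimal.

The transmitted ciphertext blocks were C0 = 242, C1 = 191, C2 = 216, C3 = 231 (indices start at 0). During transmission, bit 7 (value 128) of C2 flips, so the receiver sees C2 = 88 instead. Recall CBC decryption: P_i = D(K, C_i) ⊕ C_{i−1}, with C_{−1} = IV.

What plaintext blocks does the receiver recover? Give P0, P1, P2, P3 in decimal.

P0 = 105, P1 = 236, P2 = 158, P3 = 132

Only C2 changed, to 88. In CBC, a change in C_i garbles P_i and flips the same bit in P_{i+1}. Decrypting the received ciphertext:
P0: D(K, 242) = 116; 116 ⊕ 29 = 105.
P1: D(K, 191) = 30; 30 ⊕ 242 = 236.
P2: D(K, 88) = 33; 33 ⊕ 191 = 158.
P3: D(K, 231) = 220; 220 ⊕ 88 = 132.
Blocks that differ from the original plaintext: P2, P3.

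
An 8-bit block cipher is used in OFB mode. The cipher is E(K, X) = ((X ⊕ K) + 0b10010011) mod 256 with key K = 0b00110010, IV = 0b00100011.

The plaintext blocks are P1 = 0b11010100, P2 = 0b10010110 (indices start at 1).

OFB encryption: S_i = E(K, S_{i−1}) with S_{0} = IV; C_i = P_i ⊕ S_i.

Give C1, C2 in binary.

C1: S = E(K, 0b00100011) = 0b10100100; 0b11010100 ⊕ 0b10100100 = 0b01110000.
C2: S = E(K, 0b10100100) = 0b00101001; 0b10010110 ⊕ 0b00101001 = 0b10111111.

C1 = 0b01110000, C2 = 0b10111111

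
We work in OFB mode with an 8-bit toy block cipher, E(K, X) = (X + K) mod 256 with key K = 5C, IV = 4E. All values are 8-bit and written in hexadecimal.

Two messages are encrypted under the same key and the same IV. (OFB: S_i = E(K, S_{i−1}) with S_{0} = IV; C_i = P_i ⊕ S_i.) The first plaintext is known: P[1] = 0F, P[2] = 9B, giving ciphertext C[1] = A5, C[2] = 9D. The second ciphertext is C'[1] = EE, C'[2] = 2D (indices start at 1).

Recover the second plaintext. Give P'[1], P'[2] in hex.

P'[1] = 44, P'[2] = 2B

In OFB with a reused IV, both messages share the same keystream S_i, so C_i ⊕ C'_i = P_i ⊕ P'_i and thus P'_i = P_i ⊕ C_i ⊕ C'_i.
P'[1]: 0F ⊕ A5 ⊕ EE = 44.
P'[2]: 9B ⊕ 9D ⊕ 2D = 2B.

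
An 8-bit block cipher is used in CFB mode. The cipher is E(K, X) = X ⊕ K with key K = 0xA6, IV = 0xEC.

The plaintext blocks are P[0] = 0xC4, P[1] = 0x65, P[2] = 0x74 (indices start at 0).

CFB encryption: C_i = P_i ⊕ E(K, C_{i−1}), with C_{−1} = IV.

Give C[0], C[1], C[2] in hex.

C[0] = 0x8E, C[1] = 0x4D, C[2] = 0x9F

C[0]: E(K, 0xEC) = 0x4A; 0xC4 ⊕ 0x4A = 0x8E.
C[1]: E(K, 0x8E) = 0x28; 0x65 ⊕ 0x28 = 0x4D.
C[2]: E(K, 0x4D) = 0xEB; 0x74 ⊕ 0xEB = 0x9F.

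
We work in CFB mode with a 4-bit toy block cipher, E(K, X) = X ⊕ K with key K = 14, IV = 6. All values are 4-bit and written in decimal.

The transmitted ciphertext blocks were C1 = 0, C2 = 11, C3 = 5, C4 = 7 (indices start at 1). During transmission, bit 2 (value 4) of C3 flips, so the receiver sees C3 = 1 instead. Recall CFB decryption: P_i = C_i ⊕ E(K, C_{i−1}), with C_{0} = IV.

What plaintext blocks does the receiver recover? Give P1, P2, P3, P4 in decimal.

Only C3 changed, to 1. In CFB, a change in C_i flips the same bit in P_i and garbles P_{i+1}. Decrypting the received ciphertext:
P1: E(K, 6) = 8; 0 ⊕ 8 = 8.
P2: E(K, 0) = 14; 11 ⊕ 14 = 5.
P3: E(K, 11) = 5; 1 ⊕ 5 = 4.
P4: E(K, 1) = 15; 7 ⊕ 15 = 8.
Blocks that differ from the original plaintext: P3, P4.

P1 = 8, P2 = 5, P3 = 4, P4 = 8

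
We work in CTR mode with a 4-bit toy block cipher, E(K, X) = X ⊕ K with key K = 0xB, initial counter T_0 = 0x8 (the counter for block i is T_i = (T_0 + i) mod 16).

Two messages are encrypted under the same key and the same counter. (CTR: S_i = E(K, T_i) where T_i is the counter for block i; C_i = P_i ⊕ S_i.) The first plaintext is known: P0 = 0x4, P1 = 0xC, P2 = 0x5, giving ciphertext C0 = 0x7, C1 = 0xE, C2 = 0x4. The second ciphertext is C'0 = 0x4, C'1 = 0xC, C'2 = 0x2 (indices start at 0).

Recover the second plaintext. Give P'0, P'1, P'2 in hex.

P'0 = 0x7, P'1 = 0xE, P'2 = 0x3

In CTR with a reused counter, both messages share the same keystream S_i, so C_i ⊕ C'_i = P_i ⊕ P'_i and thus P'_i = P_i ⊕ C_i ⊕ C'_i.
P'0: 0x4 ⊕ 0x7 ⊕ 0x4 = 0x7.
P'1: 0xC ⊕ 0xE ⊕ 0xC = 0xE.
P'2: 0x5 ⊕ 0x4 ⊕ 0x2 = 0x3.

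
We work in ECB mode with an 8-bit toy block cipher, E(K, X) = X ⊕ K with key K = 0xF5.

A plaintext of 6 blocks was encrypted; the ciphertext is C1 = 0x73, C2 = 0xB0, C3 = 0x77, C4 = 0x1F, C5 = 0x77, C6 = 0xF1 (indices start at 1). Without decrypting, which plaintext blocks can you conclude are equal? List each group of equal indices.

ECB encrypts each block independently with the same key, so equal ciphertext blocks imply equal plaintext blocks.
C3 = C5 = 0x77, so P3 = P5.

P3 = P5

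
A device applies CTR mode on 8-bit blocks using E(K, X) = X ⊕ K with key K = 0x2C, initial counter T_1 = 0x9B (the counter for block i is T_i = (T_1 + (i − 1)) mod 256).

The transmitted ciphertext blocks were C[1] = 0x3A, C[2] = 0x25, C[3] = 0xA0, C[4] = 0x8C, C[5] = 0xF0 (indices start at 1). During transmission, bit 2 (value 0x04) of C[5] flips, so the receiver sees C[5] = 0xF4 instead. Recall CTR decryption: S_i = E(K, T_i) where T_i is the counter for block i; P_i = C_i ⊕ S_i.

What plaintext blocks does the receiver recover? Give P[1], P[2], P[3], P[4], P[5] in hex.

Only C[5] changed, to 0xF4. In CTR, a change in C_i flips the same bit in P_i only; the keystream is unaffected. Decrypting the received ciphertext:
P[1]: T = 0x9B, S = E(K, T) = 0xB7; 0x3A ⊕ 0xB7 = 0x8D.
P[2]: T = 0x9C, S = E(K, T) = 0xB0; 0x25 ⊕ 0xB0 = 0x95.
P[3]: T = 0x9D, S = E(K, T) = 0xB1; 0xA0 ⊕ 0xB1 = 0x11.
P[4]: T = 0x9E, S = E(K, T) = 0xB2; 0x8C ⊕ 0xB2 = 0x3E.
P[5]: T = 0x9F, S = E(K, T) = 0xB3; 0xF4 ⊕ 0xB3 = 0x47.
Blocks that differ from the original plaintext: P[5].

P[1] = 0x8D, P[2] = 0x95, P[3] = 0x11, P[4] = 0x3E, P[5] = 0x47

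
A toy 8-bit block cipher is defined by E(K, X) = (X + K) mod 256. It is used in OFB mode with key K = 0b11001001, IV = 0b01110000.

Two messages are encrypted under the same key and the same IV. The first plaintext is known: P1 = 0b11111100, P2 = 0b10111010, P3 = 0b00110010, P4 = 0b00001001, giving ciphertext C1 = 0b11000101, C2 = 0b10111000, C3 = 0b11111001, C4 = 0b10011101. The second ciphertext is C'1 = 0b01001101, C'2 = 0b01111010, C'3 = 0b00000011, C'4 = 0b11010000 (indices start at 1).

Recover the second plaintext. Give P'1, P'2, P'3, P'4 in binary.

P'1 = 0b01110100, P'2 = 0b01111000, P'3 = 0b11001000, P'4 = 0b01000100

In OFB with a reused IV, both messages share the same keystream S_i, so C_i ⊕ C'_i = P_i ⊕ P'_i and thus P'_i = P_i ⊕ C_i ⊕ C'_i.
P'1: 0b11111100 ⊕ 0b11000101 ⊕ 0b01001101 = 0b01110100.
P'2: 0b10111010 ⊕ 0b10111000 ⊕ 0b01111010 = 0b01111000.
P'3: 0b00110010 ⊕ 0b11111001 ⊕ 0b00000011 = 0b11001000.
P'4: 0b00001001 ⊕ 0b10011101 ⊕ 0b11010000 = 0b01000100.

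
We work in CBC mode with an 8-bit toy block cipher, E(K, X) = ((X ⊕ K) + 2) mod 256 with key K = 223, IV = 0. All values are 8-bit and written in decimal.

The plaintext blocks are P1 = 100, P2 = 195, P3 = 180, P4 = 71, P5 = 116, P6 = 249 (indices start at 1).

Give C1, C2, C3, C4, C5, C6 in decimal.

C1 = 189, C2 = 163, C3 = 202, C4 = 84, C5 = 1, C6 = 41

CBC encryption: C_i = E(K, P_i ⊕ C_{i−1}), with C_{0} = IV.
C1: P1 ⊕ 0 = 100; E(K, 100) = 189.
C2: P2 ⊕ 189 = 126; E(K, 126) = 163.
C3: P3 ⊕ 163 = 23; E(K, 23) = 202.
C4: P4 ⊕ 202 = 141; E(K, 141) = 84.
C5: P5 ⊕ 84 = 32; E(K, 32) = 1.
C6: P6 ⊕ 1 = 248; E(K, 248) = 41.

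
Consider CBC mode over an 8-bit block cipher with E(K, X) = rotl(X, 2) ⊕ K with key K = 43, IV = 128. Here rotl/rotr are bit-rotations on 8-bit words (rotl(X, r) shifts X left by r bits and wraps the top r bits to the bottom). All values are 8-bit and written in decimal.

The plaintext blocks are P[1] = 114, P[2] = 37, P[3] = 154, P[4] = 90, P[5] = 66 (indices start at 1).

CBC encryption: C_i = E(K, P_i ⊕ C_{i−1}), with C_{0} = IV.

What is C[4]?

C[4] = 132

C[1]: P[1] ⊕ 128 = 242; E(K, 242) = 224.
C[2]: P[2] ⊕ 224 = 197; E(K, 197) = 60.
C[3]: P[3] ⊕ 60 = 166; E(K, 166) = 177.
C[4]: P[4] ⊕ 177 = 235; E(K, 235) = 132.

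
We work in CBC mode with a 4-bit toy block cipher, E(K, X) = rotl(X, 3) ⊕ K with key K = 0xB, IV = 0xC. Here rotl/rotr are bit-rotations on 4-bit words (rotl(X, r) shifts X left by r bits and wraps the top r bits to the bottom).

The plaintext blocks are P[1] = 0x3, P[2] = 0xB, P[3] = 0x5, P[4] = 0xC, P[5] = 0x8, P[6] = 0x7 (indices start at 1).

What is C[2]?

C[2] = 0x4

CBC encryption: C_i = E(K, P_i ⊕ C_{i−1}), with C_{0} = IV.
C[1]: P[1] ⊕ 0xC = 0xF; E(K, 0xF) = 0x4.
C[2]: P[2] ⊕ 0x4 = 0xF; E(K, 0xF) = 0x4.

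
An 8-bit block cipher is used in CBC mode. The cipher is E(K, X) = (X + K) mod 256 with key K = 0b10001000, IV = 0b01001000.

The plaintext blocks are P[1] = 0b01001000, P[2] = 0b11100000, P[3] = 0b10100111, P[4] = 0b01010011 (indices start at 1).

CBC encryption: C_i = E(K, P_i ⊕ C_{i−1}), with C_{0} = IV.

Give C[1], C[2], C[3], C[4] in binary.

C[1] = 0b10001000, C[2] = 0b11110000, C[3] = 0b11011111, C[4] = 0b00010100

C[1]: P[1] ⊕ 0b01001000 = 0b00000000; E(K, 0b00000000) = 0b10001000.
C[2]: P[2] ⊕ 0b10001000 = 0b01101000; E(K, 0b01101000) = 0b11110000.
C[3]: P[3] ⊕ 0b11110000 = 0b01010111; E(K, 0b01010111) = 0b11011111.
C[4]: P[4] ⊕ 0b11011111 = 0b10001100; E(K, 0b10001100) = 0b00010100.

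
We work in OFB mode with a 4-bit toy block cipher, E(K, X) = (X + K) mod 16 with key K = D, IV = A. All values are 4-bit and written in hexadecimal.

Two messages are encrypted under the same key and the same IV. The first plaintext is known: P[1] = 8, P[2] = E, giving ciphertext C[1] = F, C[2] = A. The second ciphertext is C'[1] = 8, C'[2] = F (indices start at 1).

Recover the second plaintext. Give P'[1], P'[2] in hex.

P'[1] = F, P'[2] = B

In OFB with a reused IV, both messages share the same keystream S_i, so C_i ⊕ C'_i = P_i ⊕ P'_i and thus P'_i = P_i ⊕ C_i ⊕ C'_i.
P'[1]: 8 ⊕ F ⊕ 8 = F.
P'[2]: E ⊕ A ⊕ F = B.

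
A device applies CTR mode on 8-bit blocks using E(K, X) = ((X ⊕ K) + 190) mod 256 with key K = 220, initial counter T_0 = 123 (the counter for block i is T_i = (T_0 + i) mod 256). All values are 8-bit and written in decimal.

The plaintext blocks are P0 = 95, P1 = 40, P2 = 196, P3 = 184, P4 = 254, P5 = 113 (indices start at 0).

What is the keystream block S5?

26

CTR encryption: S_i = E(K, T_i) where T_i is the counter for block i; C_i = P_i ⊕ S_i.
C0: T = 123, S = E(K, T) = 101; 95 ⊕ 101 = 58.
C1: T = 124, S = E(K, T) = 94; 40 ⊕ 94 = 118.
C2: T = 125, S = E(K, T) = 95; 196 ⊕ 95 = 155.
C3: T = 126, S = E(K, T) = 96; 184 ⊕ 96 = 216.
C4: T = 127, S = E(K, T) = 97; 254 ⊕ 97 = 159.
C5: T = 128, S = E(K, T) = 26; 113 ⊕ 26 = 107.
So S5 = 26.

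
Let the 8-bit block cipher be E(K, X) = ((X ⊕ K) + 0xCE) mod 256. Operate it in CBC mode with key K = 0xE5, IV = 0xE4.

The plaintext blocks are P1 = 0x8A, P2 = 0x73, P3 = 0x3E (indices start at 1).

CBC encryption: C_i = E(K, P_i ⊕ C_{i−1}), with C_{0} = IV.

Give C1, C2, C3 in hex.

C1 = 0x59, C2 = 0x9D, C3 = 0x14

C1: P1 ⊕ 0xE4 = 0x6E; E(K, 0x6E) = 0x59.
C2: P2 ⊕ 0x59 = 0x2A; E(K, 0x2A) = 0x9D.
C3: P3 ⊕ 0x9D = 0xA3; E(K, 0xA3) = 0x14.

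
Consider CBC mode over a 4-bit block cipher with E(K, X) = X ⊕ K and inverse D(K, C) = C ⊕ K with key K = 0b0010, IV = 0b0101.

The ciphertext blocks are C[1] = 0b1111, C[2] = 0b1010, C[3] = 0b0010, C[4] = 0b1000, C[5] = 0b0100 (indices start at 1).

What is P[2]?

CBC decryption: P_i = D(K, C_i) ⊕ C_{i−1}, with C_{0} = IV.
P[2]: D(K, 0b1010) = 0b1000; 0b1000 ⊕ 0b1111 = 0b0111.

P[2] = 0b0111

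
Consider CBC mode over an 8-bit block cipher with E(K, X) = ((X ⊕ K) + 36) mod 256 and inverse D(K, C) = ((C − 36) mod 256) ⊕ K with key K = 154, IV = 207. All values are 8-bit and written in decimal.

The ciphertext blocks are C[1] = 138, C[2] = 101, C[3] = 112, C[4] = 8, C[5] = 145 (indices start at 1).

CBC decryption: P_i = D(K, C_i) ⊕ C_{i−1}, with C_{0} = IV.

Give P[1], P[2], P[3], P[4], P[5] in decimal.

P[1] = 51, P[2] = 81, P[3] = 179, P[4] = 14, P[5] = 255

P[1]: D(K, 138) = 252; 252 ⊕ 207 = 51.
P[2]: D(K, 101) = 219; 219 ⊕ 138 = 81.
P[3]: D(K, 112) = 214; 214 ⊕ 101 = 179.
P[4]: D(K, 8) = 126; 126 ⊕ 112 = 14.
P[5]: D(K, 145) = 247; 247 ⊕ 8 = 255.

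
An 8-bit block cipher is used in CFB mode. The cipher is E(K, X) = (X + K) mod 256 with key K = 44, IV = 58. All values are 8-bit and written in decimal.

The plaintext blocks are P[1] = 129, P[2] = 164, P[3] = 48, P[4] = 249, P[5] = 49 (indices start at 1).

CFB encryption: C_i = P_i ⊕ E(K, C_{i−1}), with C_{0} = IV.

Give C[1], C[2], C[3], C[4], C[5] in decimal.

C[1]: E(K, 58) = 102; 129 ⊕ 102 = 231.
C[2]: E(K, 231) = 19; 164 ⊕ 19 = 183.
C[3]: E(K, 183) = 227; 48 ⊕ 227 = 211.
C[4]: E(K, 211) = 255; 249 ⊕ 255 = 6.
C[5]: E(K, 6) = 50; 49 ⊕ 50 = 3.

C[1] = 231, C[2] = 183, C[3] = 211, C[4] = 6, C[5] = 3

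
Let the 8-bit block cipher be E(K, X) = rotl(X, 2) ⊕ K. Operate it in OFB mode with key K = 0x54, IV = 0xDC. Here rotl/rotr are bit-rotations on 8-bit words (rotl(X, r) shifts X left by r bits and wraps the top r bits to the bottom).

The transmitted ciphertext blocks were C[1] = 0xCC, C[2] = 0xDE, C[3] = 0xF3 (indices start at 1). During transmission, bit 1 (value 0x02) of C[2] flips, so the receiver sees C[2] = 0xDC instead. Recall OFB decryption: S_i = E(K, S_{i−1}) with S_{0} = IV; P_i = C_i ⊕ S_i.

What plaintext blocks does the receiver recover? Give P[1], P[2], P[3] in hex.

P[1] = 0xEB, P[2] = 0x14, P[3] = 0x84

Only C[2] changed, to 0xDC. In OFB, a change in C_i flips the same bit in P_i only; the keystream is unaffected. Decrypting the received ciphertext:
P[1]: S = E(K, 0xDC) = 0x27; 0xCC ⊕ 0x27 = 0xEB.
P[2]: S = E(K, 0x27) = 0xC8; 0xDC ⊕ 0xC8 = 0x14.
P[3]: S = E(K, 0xC8) = 0x77; 0xF3 ⊕ 0x77 = 0x84.
Blocks that differ from the original plaintext: P[2].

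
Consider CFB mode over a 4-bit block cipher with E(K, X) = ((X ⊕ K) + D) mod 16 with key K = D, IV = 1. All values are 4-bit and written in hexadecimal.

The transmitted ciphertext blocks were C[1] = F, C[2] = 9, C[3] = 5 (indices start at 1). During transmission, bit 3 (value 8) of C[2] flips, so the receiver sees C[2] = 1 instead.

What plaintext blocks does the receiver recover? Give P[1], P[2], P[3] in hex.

P[1] = 6, P[2] = E, P[3] = C

CFB decryption: P_i = C_i ⊕ E(K, C_{i−1}), with C_{0} = IV.
Only C[2] changed, to 1. In CFB, a change in C_i flips the same bit in P_i and garbles P_{i+1}. Decrypting the received ciphertext:
P[1]: E(K, 1) = 9; F ⊕ 9 = 6.
P[2]: E(K, F) = F; 1 ⊕ F = E.
P[3]: E(K, 1) = 9; 5 ⊕ 9 = C.
Blocks that differ from the original plaintext: P[2], P[3].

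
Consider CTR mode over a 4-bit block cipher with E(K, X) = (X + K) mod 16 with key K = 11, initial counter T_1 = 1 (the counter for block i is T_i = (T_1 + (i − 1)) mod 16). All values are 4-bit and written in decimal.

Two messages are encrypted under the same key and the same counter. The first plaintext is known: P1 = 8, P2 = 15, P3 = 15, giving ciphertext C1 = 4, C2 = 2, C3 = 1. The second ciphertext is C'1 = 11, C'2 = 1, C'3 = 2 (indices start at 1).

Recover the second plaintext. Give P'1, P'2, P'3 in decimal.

In CTR with a reused counter, both messages share the same keystream S_i, so C_i ⊕ C'_i = P_i ⊕ P'_i and thus P'_i = P_i ⊕ C_i ⊕ C'_i.
P'1: 8 ⊕ 4 ⊕ 11 = 7.
P'2: 15 ⊕ 2 ⊕ 1 = 12.
P'3: 15 ⊕ 1 ⊕ 2 = 12.

P'1 = 7, P'2 = 12, P'3 = 12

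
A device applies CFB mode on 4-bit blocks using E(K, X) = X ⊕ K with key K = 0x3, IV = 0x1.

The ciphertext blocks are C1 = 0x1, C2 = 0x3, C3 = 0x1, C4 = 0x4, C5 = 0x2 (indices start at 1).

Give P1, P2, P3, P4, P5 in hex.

P1 = 0x3, P2 = 0x1, P3 = 0x1, P4 = 0x6, P5 = 0x5

CFB decryption: P_i = C_i ⊕ E(K, C_{i−1}), with C_{0} = IV.
P1: E(K, 0x1) = 0x2; 0x1 ⊕ 0x2 = 0x3.
P2: E(K, 0x1) = 0x2; 0x3 ⊕ 0x2 = 0x1.
P3: E(K, 0x3) = 0x0; 0x1 ⊕ 0x0 = 0x1.
P4: E(K, 0x1) = 0x2; 0x4 ⊕ 0x2 = 0x6.
P5: E(K, 0x4) = 0x7; 0x2 ⊕ 0x7 = 0x5.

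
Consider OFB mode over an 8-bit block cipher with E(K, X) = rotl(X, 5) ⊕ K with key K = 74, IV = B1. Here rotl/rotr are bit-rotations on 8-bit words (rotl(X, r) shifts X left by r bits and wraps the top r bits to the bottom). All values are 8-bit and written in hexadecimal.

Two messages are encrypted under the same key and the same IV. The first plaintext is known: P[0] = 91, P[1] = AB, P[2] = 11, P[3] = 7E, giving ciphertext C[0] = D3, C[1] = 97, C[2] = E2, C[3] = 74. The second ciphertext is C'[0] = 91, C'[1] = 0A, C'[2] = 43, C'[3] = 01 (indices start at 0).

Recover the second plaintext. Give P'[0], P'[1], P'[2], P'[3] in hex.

In OFB with a reused IV, both messages share the same keystream S_i, so C_i ⊕ C'_i = P_i ⊕ P'_i and thus P'_i = P_i ⊕ C_i ⊕ C'_i.
P'[0]: 91 ⊕ D3 ⊕ 91 = D3.
P'[1]: AB ⊕ 97 ⊕ 0A = 36.
P'[2]: 11 ⊕ E2 ⊕ 43 = B0.
P'[3]: 7E ⊕ 74 ⊕ 01 = 0B.

P'[0] = D3, P'[1] = 36, P'[2] = B0, P'[3] = 0B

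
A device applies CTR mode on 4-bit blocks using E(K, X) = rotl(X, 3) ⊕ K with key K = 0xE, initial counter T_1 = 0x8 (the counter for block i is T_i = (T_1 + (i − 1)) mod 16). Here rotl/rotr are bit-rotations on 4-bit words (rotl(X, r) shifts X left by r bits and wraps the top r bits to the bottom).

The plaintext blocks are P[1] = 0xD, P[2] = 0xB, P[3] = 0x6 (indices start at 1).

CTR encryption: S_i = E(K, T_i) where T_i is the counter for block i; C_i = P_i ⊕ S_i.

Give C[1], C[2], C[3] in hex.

C[1]: T = 0x8, S = E(K, T) = 0xA; 0xD ⊕ 0xA = 0x7.
C[2]: T = 0x9, S = E(K, T) = 0x2; 0xB ⊕ 0x2 = 0x9.
C[3]: T = 0xA, S = E(K, T) = 0xB; 0x6 ⊕ 0xB = 0xD.

C[1] = 0x7, C[2] = 0x9, C[3] = 0xD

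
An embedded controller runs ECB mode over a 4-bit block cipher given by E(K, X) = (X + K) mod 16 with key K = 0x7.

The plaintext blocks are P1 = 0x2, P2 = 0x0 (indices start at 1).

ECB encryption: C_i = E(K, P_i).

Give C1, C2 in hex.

C1 = 0x9, C2 = 0x7

C1: E(K, 0x2) = 0x9.
C2: E(K, 0x0) = 0x7.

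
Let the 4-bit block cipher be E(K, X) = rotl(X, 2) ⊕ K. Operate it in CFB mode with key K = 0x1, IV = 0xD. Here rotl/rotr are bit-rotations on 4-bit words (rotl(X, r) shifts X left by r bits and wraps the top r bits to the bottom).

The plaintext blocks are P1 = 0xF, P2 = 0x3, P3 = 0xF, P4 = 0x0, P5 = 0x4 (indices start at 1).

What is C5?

CFB encryption: C_i = P_i ⊕ E(K, C_{i−1}), with C_{0} = IV.
C1: E(K, 0xD) = 0x6; 0xF ⊕ 0x6 = 0x9.
C2: E(K, 0x9) = 0x7; 0x3 ⊕ 0x7 = 0x4.
C3: E(K, 0x4) = 0x0; 0xF ⊕ 0x0 = 0xF.
C4: E(K, 0xF) = 0xE; 0x0 ⊕ 0xE = 0xE.
C5: E(K, 0xE) = 0xA; 0x4 ⊕ 0xA = 0xE.

C5 = 0xE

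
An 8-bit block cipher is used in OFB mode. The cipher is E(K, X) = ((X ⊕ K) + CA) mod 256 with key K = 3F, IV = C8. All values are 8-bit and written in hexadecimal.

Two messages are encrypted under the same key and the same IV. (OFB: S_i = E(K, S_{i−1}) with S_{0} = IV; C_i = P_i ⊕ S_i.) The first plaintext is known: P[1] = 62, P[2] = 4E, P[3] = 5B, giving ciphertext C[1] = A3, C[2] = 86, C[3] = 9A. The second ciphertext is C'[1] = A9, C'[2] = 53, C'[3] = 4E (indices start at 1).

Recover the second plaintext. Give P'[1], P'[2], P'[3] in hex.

P'[1] = 68, P'[2] = 9B, P'[3] = 8F

In OFB with a reused IV, both messages share the same keystream S_i, so C_i ⊕ C'_i = P_i ⊕ P'_i and thus P'_i = P_i ⊕ C_i ⊕ C'_i.
P'[1]: 62 ⊕ A3 ⊕ A9 = 68.
P'[2]: 4E ⊕ 86 ⊕ 53 = 9B.
P'[3]: 5B ⊕ 9A ⊕ 4E = 8F.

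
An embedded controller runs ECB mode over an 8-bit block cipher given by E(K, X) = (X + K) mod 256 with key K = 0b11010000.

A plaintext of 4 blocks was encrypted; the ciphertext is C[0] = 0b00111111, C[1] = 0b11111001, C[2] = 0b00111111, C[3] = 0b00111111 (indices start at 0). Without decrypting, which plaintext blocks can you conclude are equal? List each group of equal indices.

ECB encrypts each block independently with the same key, so equal ciphertext blocks imply equal plaintext blocks.
C[0] = C[2] = C[3] = 0b00111111, so P[0] = P[2] = P[3].

P[0] = P[2] = P[3]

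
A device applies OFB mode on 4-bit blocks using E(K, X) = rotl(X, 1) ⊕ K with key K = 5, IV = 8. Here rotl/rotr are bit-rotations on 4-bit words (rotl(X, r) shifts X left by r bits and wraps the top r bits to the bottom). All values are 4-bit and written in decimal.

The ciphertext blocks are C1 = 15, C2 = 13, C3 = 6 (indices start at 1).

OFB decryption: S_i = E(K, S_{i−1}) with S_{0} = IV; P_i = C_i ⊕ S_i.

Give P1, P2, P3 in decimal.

P1: S = E(K, 8) = 4; 15 ⊕ 4 = 11.
P2: S = E(K, 4) = 13; 13 ⊕ 13 = 0.
P3: S = E(K, 13) = 14; 6 ⊕ 14 = 8.

P1 = 11, P2 = 0, P3 = 8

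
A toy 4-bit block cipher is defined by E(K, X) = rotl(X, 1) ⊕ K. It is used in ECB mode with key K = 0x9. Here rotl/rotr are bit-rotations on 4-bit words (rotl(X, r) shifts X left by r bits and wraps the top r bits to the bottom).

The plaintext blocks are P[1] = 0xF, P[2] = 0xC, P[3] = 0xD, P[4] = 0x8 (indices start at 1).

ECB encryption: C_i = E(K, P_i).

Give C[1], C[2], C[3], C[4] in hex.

C[1] = 0x6, C[2] = 0x0, C[3] = 0x2, C[4] = 0x8

C[1]: E(K, 0xF) = 0x6.
C[2]: E(K, 0xC) = 0x0.
C[3]: E(K, 0xD) = 0x2.
C[4]: E(K, 0x8) = 0x8.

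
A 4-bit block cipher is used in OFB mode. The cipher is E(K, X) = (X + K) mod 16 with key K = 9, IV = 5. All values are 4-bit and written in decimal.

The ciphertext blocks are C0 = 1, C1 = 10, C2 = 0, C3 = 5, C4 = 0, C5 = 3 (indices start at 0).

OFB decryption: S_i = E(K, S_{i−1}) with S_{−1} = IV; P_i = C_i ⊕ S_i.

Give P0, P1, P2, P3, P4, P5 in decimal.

P0 = 15, P1 = 13, P2 = 0, P3 = 12, P4 = 2, P5 = 8

P0: S = E(K, 5) = 14; 1 ⊕ 14 = 15.
P1: S = E(K, 14) = 7; 10 ⊕ 7 = 13.
P2: S = E(K, 7) = 0; 0 ⊕ 0 = 0.
P3: S = E(K, 0) = 9; 5 ⊕ 9 = 12.
P4: S = E(K, 9) = 2; 0 ⊕ 2 = 2.
P5: S = E(K, 2) = 11; 3 ⊕ 11 = 8.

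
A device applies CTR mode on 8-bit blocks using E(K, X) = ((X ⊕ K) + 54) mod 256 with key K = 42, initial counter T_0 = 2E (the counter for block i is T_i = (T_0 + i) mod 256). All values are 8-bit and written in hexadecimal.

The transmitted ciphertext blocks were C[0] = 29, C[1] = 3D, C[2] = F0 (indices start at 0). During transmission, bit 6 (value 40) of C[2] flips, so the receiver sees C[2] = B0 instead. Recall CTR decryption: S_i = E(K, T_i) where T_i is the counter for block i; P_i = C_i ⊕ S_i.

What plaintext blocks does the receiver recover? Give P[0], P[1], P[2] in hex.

Only C[2] changed, to B0. In CTR, a change in C_i flips the same bit in P_i only; the keystream is unaffected. Decrypting the received ciphertext:
P[0]: T = 2E, S = E(K, T) = C0; 29 ⊕ C0 = E9.
P[1]: T = 2F, S = E(K, T) = C1; 3D ⊕ C1 = FC.
P[2]: T = 30, S = E(K, T) = C6; B0 ⊕ C6 = 76.
Blocks that differ from the original plaintext: P[2].

P[0] = E9, P[1] = FC, P[2] = 76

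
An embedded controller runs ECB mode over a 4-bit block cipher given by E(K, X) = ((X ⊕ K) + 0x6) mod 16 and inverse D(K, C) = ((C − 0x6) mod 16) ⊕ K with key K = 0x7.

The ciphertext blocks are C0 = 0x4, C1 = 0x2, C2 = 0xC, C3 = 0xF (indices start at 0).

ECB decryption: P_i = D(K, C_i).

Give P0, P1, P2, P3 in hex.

P0 = 0x9, P1 = 0xB, P2 = 0x1, P3 = 0xE

P0: D(K, 0x4) = 0x9.
P1: D(K, 0x2) = 0xB.
P2: D(K, 0xC) = 0x1.
P3: D(K, 0xF) = 0xE.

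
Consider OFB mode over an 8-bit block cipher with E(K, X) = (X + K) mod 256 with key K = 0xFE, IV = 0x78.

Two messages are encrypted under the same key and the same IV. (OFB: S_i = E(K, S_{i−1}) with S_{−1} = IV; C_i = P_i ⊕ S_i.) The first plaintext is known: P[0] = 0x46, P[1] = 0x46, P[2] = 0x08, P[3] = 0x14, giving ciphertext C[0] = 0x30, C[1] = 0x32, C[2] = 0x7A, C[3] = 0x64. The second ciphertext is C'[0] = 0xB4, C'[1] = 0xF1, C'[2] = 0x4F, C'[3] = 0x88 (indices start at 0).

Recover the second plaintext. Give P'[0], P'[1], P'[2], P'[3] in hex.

In OFB with a reused IV, both messages share the same keystream S_i, so C_i ⊕ C'_i = P_i ⊕ P'_i and thus P'_i = P_i ⊕ C_i ⊕ C'_i.
P'[0]: 0x46 ⊕ 0x30 ⊕ 0xB4 = 0xC2.
P'[1]: 0x46 ⊕ 0x32 ⊕ 0xF1 = 0x85.
P'[2]: 0x08 ⊕ 0x7A ⊕ 0x4F = 0x3D.
P'[3]: 0x14 ⊕ 0x64 ⊕ 0x88 = 0xF8.

P'[0] = 0xC2, P'[1] = 0x85, P'[2] = 0x3D, P'[3] = 0xF8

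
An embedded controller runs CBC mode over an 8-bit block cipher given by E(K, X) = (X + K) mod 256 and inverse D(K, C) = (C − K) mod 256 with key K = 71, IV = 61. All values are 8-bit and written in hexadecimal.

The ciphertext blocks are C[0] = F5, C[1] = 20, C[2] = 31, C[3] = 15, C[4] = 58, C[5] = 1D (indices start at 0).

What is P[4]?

CBC decryption: P_i = D(K, C_i) ⊕ C_{i−1}, with C_{−1} = IV.
P[4]: D(K, 58) = E7; E7 ⊕ 15 = F2.

P[4] = F2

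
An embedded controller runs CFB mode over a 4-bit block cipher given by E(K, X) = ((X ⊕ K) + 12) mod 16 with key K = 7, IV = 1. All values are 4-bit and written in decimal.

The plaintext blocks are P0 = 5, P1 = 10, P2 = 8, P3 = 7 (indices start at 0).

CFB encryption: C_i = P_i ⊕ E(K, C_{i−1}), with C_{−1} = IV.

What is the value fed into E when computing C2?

C0: E(K, 1) = 2; 5 ⊕ 2 = 7.
C1: E(K, 7) = 12; 10 ⊕ 12 = 6.
C2: E(K, 6) = 13; 8 ⊕ 13 = 5.
So the input to E for block 2 is 6.

6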